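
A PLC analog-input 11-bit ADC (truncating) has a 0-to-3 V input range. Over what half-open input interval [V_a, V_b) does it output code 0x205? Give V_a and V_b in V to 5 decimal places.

LSB = 3/2^11 = 1.465 mV.
Code 0x205 = 517 decimal.
V_a = V_low + 517·LSB = 0.757324 V; V_b = V_low + 518·LSB = 0.758789 V.

[0.75732 V, 0.75879 V)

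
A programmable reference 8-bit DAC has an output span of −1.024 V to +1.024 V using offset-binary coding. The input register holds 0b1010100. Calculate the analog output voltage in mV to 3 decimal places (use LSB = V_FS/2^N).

LSB = 2.048 V / 2^8 = 8.000 mV.
Code 0b1010100 = 84 decimal.
V_out = (−1.024) + 84 × 0.008 V = -0.352 V.
= -352.000 mV.

-352.000 mV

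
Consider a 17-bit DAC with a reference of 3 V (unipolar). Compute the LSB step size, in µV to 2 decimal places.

22.89 µV

Full-scale span = 3 V.
LSB = 3 / 2^17 = 3 / 131072 = 2.28882e-05 V = 22.89 µV.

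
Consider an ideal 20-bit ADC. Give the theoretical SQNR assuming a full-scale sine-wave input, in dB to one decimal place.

SNR ≈ 6.02·N + 1.76 dB = 6.02·20 + 1.76 = 122.16 dB.

122.2 dB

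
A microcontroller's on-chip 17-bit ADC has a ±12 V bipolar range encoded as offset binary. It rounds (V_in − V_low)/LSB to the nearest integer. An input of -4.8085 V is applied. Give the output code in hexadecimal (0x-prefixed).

LSB = 24 V / 131072 = 183.11 µV.
(V_in − V_low)/LSB = (-4.8085 − (−12)) / 0.000183105 = 39275.179.
Round → code 39275.
In hexadecimal (0x-prefixed): 0x996B.

code 0x996B (decimal 39275)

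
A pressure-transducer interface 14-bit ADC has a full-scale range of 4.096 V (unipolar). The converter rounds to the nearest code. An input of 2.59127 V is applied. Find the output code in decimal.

Full-scale span = 4.096 V; LSB = 4.096/2^14 = 250.00 µV.
Input sits at 10365.080 steps above V_low.
Round → code 10365.

code 10365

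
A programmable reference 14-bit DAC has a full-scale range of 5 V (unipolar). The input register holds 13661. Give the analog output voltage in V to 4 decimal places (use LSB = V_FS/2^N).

4.1690 V

LSB = 5 V / 2^14 = 305.18 µV.
V_out = 0 + 13661 × 0.000305176 V = 4.16901 V.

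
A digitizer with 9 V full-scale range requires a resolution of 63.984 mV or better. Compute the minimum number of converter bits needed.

Number of steps required ≥ 9 V / 63.984 mV = 140.66.
Need 2^N ≥ 140.66; 2^7 = 128, 2^8 = 256.
Minimum N = 8.

8 bits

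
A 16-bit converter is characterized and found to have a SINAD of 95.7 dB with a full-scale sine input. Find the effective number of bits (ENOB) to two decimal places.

15.60 bits

ENOB = (SINAD − 1.76) / 6.02 = (95.7 − 1.76)/6.02 = 15.605.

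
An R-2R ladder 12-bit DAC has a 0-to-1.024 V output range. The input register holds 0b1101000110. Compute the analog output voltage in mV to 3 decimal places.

209.500 mV

LSB = 1.024 V / 2^12 = 250.00 µV.
Code 0b1101000110 = 838 decimal.
V_out = 0 + 838 × 0.00025 V = 0.2095 V.
= 209.500 mV.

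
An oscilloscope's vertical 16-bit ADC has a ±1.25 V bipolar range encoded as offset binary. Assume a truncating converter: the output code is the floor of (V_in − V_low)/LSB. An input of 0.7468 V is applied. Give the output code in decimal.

LSB = 2.5 V / 65536 = 38.15 µV.
(V_in − V_low)/LSB = (0.7468 − (−1.25)) / 3.8147e-05 = 52344.914.
⌊·⌋(52344.914) = 52344.

code 52344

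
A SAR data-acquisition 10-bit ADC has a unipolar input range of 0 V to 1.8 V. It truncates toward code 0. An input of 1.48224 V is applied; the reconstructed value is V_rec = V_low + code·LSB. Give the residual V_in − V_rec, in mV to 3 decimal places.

One LSB is 1.8 V / 1024 = 1.758 mV.
(V_in − V_low)/LSB = (1.48224 − 0)/0.00175781 = 843.2299 → code 843 (floor).
Reconstructed: 1.4818359 V.
Difference: 0.000404063 V → 0.404 mV.

0.404 mV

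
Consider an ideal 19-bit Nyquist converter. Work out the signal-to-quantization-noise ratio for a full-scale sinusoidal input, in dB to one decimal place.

SNR ≈ 6.02·N + 1.76 dB = 6.02·19 + 1.76 = 116.14 dB.

116.1 dB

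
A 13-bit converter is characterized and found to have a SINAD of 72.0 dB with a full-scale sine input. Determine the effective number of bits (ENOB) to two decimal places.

11.67 bits

ENOB = (SINAD − 1.76) / 6.02 = (72.0 − 1.76)/6.02 = 11.668.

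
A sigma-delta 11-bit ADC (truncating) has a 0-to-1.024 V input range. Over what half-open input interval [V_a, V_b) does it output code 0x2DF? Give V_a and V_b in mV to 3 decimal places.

LSB = 1.024/2^11 = 0.500 mV.
Code 0x2DF = 735 decimal.
V_a = V_low + 735·LSB = 0.3675 V; V_b = V_low + 736·LSB = 0.368 V.

[367.500 mV, 368.000 mV)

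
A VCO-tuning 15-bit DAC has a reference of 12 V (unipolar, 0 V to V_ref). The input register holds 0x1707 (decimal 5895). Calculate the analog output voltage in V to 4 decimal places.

2.1588 V

LSB = 12 V / 2^15 = 366.21 µV.
Code 0x1707 = 5895 decimal.
V_out = 0 + 5895 × 0.000366211 V = 2.15881 V.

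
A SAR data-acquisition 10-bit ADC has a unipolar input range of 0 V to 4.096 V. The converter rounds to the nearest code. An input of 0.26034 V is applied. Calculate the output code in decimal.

code 65

Full-scale span = 4.096 V; LSB = 4.096/2^10 = 4.000 mV.
Input sits at 65.085 steps above V_low.
round(65.085) = 65.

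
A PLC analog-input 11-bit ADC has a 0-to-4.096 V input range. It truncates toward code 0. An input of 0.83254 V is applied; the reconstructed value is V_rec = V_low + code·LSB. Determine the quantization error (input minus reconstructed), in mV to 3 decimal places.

One LSB is 4.096 V / 2048 = 2.000 mV.
(0.83254 − 0)/0.002 = 416.2700; ⌊·⌋ gives code 416.
Code 416 maps back to 0 + 416×0.002 V = 0.832 V.
Difference: 0.00054 V → 0.540 mV.

0.540 mV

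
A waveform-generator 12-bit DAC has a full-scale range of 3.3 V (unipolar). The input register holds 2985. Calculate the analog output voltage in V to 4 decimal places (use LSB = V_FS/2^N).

LSB = 3.3 V / 2^12 = 0.806 mV.
V_out = 0 + 2985 × 0.000805664 V = 2.40491 V.

2.4049 V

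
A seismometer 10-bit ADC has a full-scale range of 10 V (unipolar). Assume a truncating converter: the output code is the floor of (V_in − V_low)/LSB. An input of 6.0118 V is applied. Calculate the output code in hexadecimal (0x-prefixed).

With 1024 levels over 10 V, one step is 9.766 mV.
(6.0118 − 0) / 0.00976562 = 615.608 LSBs.
So the output code is 615.
In hexadecimal (0x-prefixed): 0x267.

code 0x267 (decimal 615)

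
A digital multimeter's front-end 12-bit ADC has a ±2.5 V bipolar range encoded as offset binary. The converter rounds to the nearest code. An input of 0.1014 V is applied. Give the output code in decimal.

Full-scale span = 5 V; LSB = 5/2^12 = 1.221 mV.
Input sits at 2131.067 steps above V_low.
Round → code 2131.

code 2131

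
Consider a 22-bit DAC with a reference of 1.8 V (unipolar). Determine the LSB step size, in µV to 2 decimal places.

0.43 µV

Full-scale span = 1.8 V.
LSB = 1.8 / 2^22 = 1.8 / 4194304 = 4.29153e-07 V = 0.43 µV.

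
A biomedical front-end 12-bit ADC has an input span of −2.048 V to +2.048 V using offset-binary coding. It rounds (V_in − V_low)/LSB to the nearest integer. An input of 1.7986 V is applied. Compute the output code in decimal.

code 3847

LSB = 4.096 V / 4096 = 1.000 mV.
(V_in − V_low)/LSB = (1.7986 − (−2.048)) / 0.001 = 3846.600.
Round → code 3847.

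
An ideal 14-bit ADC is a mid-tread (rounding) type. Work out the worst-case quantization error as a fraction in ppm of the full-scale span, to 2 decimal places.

Rounding → worst-case error = ½ LSB = V_FS/2^15, so 1e+06/32768 = 30.5176 ppm of full scale.

30.52 ppm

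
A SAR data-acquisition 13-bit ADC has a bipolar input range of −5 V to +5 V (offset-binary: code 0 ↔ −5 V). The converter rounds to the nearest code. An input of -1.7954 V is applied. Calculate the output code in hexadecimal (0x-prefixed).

With 8192 levels over 10 V, one step is 1.221 mV.
Input sits at 2625.208 steps above V_low.
round(2625.208) = 2625.
In hexadecimal (0x-prefixed): 0xA41.

code 0xA41 (decimal 2625)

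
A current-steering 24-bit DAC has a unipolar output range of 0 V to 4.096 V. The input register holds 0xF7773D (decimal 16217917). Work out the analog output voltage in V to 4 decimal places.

LSB = 4.096 V / 2^24 = 0.24 µV.
Code 0xF7773D = 16217917 decimal.
V_out = 0 + 16217917 × 2.44141e-07 V = 3.95945 V.

3.9595 V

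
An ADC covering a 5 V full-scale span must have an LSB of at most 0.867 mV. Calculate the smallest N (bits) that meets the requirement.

Number of steps required ≥ 5 V / 0.867 mV = 5767.01.
Need 2^N ≥ 5767.01; 2^12 = 4096, 2^13 = 8192.
Minimum N = 13.

13 bits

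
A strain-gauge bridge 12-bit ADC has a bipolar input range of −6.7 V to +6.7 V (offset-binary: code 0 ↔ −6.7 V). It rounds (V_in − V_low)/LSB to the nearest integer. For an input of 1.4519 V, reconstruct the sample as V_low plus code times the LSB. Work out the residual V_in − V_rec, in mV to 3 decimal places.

-0.639 mV

One LSB is 13.4 V / 4096 = 3.271 mV.
(1.4519 − (−6.7))/0.00327148 = 2491.8047; round gives code 2492.
V_rec = (−6.7) + 2492·0.00327148 = 1.4525391 V.
Difference: -0.000639062 V → -0.639 mV.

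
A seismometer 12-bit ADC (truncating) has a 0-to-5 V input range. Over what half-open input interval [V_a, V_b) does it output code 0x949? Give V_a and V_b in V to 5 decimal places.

LSB = 5/2^12 = 1.221 mV.
Code 0x949 = 2377 decimal.
V_a = V_low + 2377·LSB = 2.90161 V; V_b = V_low + 2378·LSB = 2.90283 V.

[2.90161 V, 2.90283 V)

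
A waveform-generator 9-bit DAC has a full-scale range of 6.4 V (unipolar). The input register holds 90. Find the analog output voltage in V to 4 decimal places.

1.1250 V

LSB = 6.4 V / 2^9 = 12.500 mV.
V_out = 0 + 90 × 0.0125 V = 1.125 V.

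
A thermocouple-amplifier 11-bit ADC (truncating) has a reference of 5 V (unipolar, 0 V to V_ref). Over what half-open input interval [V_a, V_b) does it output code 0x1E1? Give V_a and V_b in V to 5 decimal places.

LSB = 5/2^11 = 2.441 mV.
Code 0x1E1 = 481 decimal.
V_a = V_low + 481·LSB = 1.17432 V; V_b = V_low + 482·LSB = 1.17676 V.

[1.17432 V, 1.17676 V)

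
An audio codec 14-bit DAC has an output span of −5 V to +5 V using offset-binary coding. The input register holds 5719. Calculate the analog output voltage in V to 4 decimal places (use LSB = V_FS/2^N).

LSB = 10 V / 2^14 = 0.610 mV.
V_out = (−5) + 5719 × 0.000610352 V = -1.5094 V.

-1.5094 V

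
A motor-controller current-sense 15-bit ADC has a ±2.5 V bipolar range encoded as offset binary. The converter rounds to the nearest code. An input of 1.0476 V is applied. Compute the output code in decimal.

Full-scale span = 5 V; LSB = 5/2^15 = 152.59 µV.
(1.0476 − (−2.5)) / 0.000152588 = 23249.551 LSBs.
So the output code is 23250.

code 23250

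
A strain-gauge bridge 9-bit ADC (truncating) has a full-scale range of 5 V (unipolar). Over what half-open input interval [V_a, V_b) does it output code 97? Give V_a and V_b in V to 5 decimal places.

LSB = 5/2^9 = 9.766 mV.
V_a = V_low + 97·LSB = 0.947266 V; V_b = V_low + 98·LSB = 0.957031 V.

[0.94727 V, 0.95703 V)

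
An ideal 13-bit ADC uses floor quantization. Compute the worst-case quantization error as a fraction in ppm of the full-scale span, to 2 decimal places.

122.07 ppm

Truncating → worst-case error = 1 LSB = V_FS/2^13, so 1e+06/8192 = 122.07 ppm of full scale.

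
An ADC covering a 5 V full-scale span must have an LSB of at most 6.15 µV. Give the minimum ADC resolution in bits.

20 bits

Number of steps required ≥ 5 V / 6.15 µV = 813008.13.
Need 2^N ≥ 813008.13; 2^19 = 524288, 2^20 = 1048576.
Minimum N = 20.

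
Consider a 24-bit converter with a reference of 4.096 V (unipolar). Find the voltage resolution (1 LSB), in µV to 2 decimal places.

0.24 µV

Full-scale span = 4.096 V.
LSB = 4.096 / 2^24 = 4.096 / 16777216 = 2.44141e-07 V = 0.24 µV.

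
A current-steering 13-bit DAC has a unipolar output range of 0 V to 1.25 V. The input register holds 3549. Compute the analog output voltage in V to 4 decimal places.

LSB = 1.25 V / 2^13 = 152.59 µV.
V_out = 0 + 3549 × 0.000152588 V = 0.541534 V.

0.5415 V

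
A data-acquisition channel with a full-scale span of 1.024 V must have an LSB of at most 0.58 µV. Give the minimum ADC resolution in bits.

21 bits

Number of steps required ≥ 1.024 V / 0.58 µV = 1765517.24.
Need 2^N ≥ 1765517.24; 2^20 = 1048576, 2^21 = 2097152.
Minimum N = 21.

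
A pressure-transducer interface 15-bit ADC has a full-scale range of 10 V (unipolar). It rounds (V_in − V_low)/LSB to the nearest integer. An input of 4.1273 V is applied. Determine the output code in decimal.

code 13524

Full-scale span = 10 V; LSB = 10/2^15 = 305.18 µV.
Input sits at 13524.337 steps above V_low.
round(13524.337) = 13524.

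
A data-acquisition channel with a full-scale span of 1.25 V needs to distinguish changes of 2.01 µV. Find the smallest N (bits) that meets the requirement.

20 bits

Number of steps required ≥ 1.25 V / 2.01 µV = 621890.55.
Need 2^N ≥ 621890.55; 2^19 = 524288, 2^20 = 1048576.
Minimum N = 20.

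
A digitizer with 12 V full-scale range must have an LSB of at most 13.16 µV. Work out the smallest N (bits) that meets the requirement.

Number of steps required ≥ 12 V / 13.16 µV = 911854.10.
Need 2^N ≥ 911854.10; 2^19 = 524288, 2^20 = 1048576.
Minimum N = 20.

20 bits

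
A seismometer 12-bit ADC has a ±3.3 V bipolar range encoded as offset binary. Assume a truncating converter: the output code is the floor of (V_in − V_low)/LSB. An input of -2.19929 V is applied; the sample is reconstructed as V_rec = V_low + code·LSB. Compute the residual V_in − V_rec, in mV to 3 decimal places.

0.173 mV

Step size: 6.6 V ÷ 2^12 = 1.611 mV.
(V_in − V_low)/LSB = (-2.19929 − (−3.3))/0.00161133 = 683.1073 → code 683 (floor).
Code 683 maps back to (−3.3) + 683×0.00161133 V = -2.1994629 V.
Error = -2.19929 − (−2.1994629) = 0.000172891 V = 0.173 mV.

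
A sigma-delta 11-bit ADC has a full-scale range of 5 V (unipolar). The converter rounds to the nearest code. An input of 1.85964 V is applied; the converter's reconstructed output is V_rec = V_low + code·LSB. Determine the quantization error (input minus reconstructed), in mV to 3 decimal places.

-0.712 mV

Step size: 5 V ÷ 2^11 = 2.441 mV.
(V_in − V_low)/LSB = (1.85964 − 0)/0.00244141 = 761.7085 → code 762 (round).
Code 762 maps back to 0 + 762×0.00244141 V = 1.8603516 V.
Difference: -0.000711562 V → -0.712 mV.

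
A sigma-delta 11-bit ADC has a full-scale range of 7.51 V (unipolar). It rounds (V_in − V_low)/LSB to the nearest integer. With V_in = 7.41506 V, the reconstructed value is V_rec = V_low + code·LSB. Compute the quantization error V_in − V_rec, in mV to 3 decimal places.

One LSB is 7.51 V / 2048 = 3.667 mV.
(7.41506 − 0)/0.00366699 = 2022.1096; round gives code 2022.
V_rec = 0 + 2022·0.00366699 = 7.4146582 V.
Error = 7.41506 − 7.4146582 = 0.000401797 V = 0.402 mV.

0.402 mV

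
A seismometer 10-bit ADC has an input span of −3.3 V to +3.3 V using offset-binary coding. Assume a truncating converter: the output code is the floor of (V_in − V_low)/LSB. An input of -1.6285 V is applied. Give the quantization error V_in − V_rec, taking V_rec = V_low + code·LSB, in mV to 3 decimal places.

LSB = 6.6/2^10 = 6.445 mV.
(-1.6285 − (−3.3))/0.00644531 = 259.3358; ⌊·⌋ gives code 259.
Code 259 maps back to (−3.3) + 259×0.00644531 V = -1.6306641 V.
Difference: 0.00216406 V → 2.164 mV.

2.164 mV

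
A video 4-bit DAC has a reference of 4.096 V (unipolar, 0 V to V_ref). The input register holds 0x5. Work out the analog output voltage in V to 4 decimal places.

LSB = 4.096 V / 2^4 = 256.000 mV.
Code 0x5 = 5 decimal.
V_out = 0 + 5 × 0.256 V = 1.28 V.

1.2800 V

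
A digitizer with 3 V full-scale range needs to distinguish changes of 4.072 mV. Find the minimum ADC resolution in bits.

10 bits

Number of steps required ≥ 3 V / 4.072 mV = 736.74.
Need 2^N ≥ 736.74; 2^9 = 512, 2^10 = 1024.
Minimum N = 10.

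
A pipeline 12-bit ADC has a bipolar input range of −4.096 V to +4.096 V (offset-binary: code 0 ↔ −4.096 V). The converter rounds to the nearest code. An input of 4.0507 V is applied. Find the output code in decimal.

code 4073

LSB = 8.192 V / 4096 = 2.000 mV.
(V_in − V_low)/LSB = (4.0507 − (−4.096)) / 0.002 = 4073.350.
So the output code is 4073.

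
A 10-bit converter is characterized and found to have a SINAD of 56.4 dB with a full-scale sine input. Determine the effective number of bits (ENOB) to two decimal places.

9.08 bits

ENOB = (SINAD − 1.76) / 6.02 = (56.4 − 1.76)/6.02 = 9.076.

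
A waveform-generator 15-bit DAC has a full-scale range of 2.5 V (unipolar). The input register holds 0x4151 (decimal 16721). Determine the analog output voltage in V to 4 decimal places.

1.2757 V

LSB = 2.5 V / 2^15 = 76.29 µV.
Code 0x4151 = 16721 decimal.
V_out = 0 + 16721 × 7.62939e-05 V = 1.27571 V.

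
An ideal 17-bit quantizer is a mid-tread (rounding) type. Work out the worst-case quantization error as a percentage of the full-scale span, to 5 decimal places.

0.00038 %

Rounding → worst-case error = ½ LSB = V_FS/2^18, so 100/262144 = 0.00038147 % of full scale.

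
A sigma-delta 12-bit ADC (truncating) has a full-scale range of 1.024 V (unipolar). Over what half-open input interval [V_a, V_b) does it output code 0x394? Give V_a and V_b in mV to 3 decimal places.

[229.000 mV, 229.250 mV)

LSB = 1.024/2^12 = 250.00 µV.
Code 0x394 = 916 decimal.
V_a = V_low + 916·LSB = 0.229 V; V_b = V_low + 917·LSB = 0.22925 V.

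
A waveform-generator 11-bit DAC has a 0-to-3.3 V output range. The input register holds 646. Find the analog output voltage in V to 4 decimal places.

1.0409 V

LSB = 3.3 V / 2^11 = 1.611 mV.
V_out = 0 + 646 × 0.00161133 V = 1.04092 V.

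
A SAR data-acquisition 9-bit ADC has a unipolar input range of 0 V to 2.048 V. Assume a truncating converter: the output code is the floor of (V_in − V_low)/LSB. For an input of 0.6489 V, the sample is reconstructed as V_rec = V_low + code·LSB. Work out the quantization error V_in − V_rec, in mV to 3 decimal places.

One LSB is 2.048 V / 512 = 4.000 mV.
(0.6489 − 0)/0.004 = 162.2250; ⌊·⌋ gives code 162.
V_rec = 0 + 162·0.004 = 0.648 V.
Error = 0.6489 − 0.648 = 0.0009 V = 0.900 mV.

0.900 mV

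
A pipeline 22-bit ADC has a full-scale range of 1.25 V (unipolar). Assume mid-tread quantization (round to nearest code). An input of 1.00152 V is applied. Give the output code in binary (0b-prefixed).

Full-scale span = 1.25 V; LSB = 1.25/2^22 = 0.30 µV.
(1.00152 − 0) / 2.98023e-07 = 3360543.474 LSBs.
Round → code 3360543.
In binary (0b-prefixed): 0b1100110100011100011111.

code 0b1100110100011100011111 (decimal 3360543)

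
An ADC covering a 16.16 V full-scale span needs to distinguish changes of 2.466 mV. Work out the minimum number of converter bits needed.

Number of steps required ≥ 16.16 V / 2.466 mV = 6553.12.
Need 2^N ≥ 6553.12; 2^12 = 4096, 2^13 = 8192.
Minimum N = 13.

13 bits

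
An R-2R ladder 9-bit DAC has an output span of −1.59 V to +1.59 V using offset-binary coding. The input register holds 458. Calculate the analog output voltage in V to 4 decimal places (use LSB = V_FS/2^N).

LSB = 3.18 V / 2^9 = 6.211 mV.
V_out = (−1.59) + 458 × 0.00621094 V = 1.25461 V.

1.2546 V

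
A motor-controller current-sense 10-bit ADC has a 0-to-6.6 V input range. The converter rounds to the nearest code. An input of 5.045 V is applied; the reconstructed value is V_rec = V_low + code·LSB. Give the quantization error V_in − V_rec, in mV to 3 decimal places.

LSB = 6.6/2^10 = 6.445 mV.
Scaled input = 782.7394 LSBs, so code = 783.
V_rec = 0 + 783·0.00644531 = 5.0466797 V.
V_in − V_rec = -0.00167969 V = -1.680 mV.

-1.680 mV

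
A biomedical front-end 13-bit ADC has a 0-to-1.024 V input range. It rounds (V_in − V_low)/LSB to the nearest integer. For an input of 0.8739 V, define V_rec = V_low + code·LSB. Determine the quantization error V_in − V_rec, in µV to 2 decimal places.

Step size: 1.024 V ÷ 2^13 = 125.00 µV.
(V_in − V_low)/LSB = (0.8739 − 0)/0.000125 = 6991.2000 → code 6991 (round).
Code 6991 maps back to 0 + 6991×0.000125 V = 0.873875 V.
V_in − V_rec = 2.5e-05 V = 25.00 µV.

25.00 µV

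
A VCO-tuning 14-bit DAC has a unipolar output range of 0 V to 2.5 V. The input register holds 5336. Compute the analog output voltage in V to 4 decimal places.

LSB = 2.5 V / 2^14 = 152.59 µV.
V_out = 0 + 5336 × 0.000152588 V = 0.814209 V.

0.8142 V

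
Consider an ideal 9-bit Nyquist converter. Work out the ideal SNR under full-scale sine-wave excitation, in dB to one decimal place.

SNR ≈ 6.02·N + 1.76 dB = 6.02·9 + 1.76 = 55.94 dB.

55.9 dB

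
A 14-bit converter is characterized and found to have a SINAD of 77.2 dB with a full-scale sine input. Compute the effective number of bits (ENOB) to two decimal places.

12.53 bits

ENOB = (SINAD − 1.76) / 6.02 = (77.2 − 1.76)/6.02 = 12.532.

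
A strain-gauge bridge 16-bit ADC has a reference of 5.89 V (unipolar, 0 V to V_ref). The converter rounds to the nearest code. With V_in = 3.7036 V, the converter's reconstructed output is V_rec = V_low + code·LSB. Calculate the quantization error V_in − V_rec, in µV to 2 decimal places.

Step size: 5.89 V ÷ 2^16 = 89.87 µV.
(3.7036 − 0)/8.98743e-05 = 41208.6807; round gives code 41209.
Reconstructed: 3.7036287 V.
V_in − V_rec = -2.86926e-05 V = -28.69 µV.

-28.69 µV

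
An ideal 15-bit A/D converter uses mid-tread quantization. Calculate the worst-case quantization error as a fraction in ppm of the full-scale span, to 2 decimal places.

Rounding → worst-case error = ½ LSB = V_FS/2^16, so 1e+06/65536 = 15.2588 ppm of full scale.

15.26 ppm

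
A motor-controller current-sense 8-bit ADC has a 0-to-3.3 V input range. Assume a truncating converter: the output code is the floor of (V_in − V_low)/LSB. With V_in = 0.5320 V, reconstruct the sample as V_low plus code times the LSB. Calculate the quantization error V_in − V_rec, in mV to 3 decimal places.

3.484 mV

Step size: 3.3 V ÷ 2^8 = 12.891 mV.
(0.5320 − 0)/0.0128906 = 41.2703; ⌊·⌋ gives code 41.
V_rec = 0 + 41·0.0128906 = 0.52851563 V.
Error = 0.5320 − 0.52851563 = 0.00348438 V = 3.484 mV.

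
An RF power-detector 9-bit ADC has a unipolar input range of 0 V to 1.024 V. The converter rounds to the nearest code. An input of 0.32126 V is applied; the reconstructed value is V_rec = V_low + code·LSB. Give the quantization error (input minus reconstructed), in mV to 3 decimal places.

One LSB is 1.024 V / 512 = 2.000 mV.
Scaled input = 160.6300 LSBs, so code = 161.
V_rec = 0 + 161·0.002 = 0.322 V.
Error = 0.32126 − 0.322 = -0.00074 V = -0.740 mV.

-0.740 mV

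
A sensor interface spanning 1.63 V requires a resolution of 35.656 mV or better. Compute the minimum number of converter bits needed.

Number of steps required ≥ 1.63 V / 35.656 mV = 45.71.
Need 2^N ≥ 45.71; 2^5 = 32, 2^6 = 64.
Minimum N = 6.

6 bits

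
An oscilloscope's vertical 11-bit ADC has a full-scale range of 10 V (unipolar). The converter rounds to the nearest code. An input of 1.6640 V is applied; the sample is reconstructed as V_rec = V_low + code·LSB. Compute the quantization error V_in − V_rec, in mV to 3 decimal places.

-1.039 mV

LSB = 10/2^11 = 4.883 mV.
(1.6640 − 0)/0.00488281 = 340.7872; round gives code 341.
Code 341 maps back to 0 + 341×0.00488281 V = 1.6650391 V.
Difference: -0.00103906 V → -1.039 mV.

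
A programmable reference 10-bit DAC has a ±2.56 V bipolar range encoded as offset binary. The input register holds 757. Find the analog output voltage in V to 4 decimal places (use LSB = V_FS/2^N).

LSB = 5.12 V / 2^10 = 5.000 mV.
V_out = (−2.56) + 757 × 0.005 V = 1.225 V.

1.2250 V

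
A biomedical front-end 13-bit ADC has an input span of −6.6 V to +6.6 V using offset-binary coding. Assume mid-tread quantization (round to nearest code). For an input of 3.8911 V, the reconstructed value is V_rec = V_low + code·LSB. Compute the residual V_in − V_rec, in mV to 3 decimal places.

One LSB is 13.2 V / 8192 = 1.611 mV.
(V_in − V_low)/LSB = (3.8911 − (−6.6))/0.00161133 = 6510.8402 → code 6511 (round).
V_rec = (−6.6) + 6511·0.00161133 = 3.8913574 V.
Difference: -0.000257422 V → -0.257 mV.

-0.257 mV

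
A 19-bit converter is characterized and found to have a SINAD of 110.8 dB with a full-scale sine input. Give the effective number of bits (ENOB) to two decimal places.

ENOB = (SINAD − 1.76) / 6.02 = (110.8 − 1.76)/6.02 = 18.113.

18.11 bits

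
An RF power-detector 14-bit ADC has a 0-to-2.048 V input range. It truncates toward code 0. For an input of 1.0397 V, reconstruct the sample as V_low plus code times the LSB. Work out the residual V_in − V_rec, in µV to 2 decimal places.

LSB = 2.048/2^14 = 125.00 µV.
(V_in − V_low)/LSB = (1.0397 − 0)/0.000125 = 8317.6000 → code 8317 (floor).
V_rec = 0 + 8317·0.000125 = 1.039625 V.
V_in − V_rec = 7.5e-05 V = 75.00 µV.

75.00 µV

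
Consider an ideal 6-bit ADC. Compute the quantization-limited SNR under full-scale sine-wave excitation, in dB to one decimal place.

37.9 dB

SNR ≈ 6.02·N + 1.76 dB = 6.02·6 + 1.76 = 37.88 dB.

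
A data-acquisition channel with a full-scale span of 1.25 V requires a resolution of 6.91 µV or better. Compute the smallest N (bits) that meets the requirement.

18 bits

Number of steps required ≥ 1.25 V / 6.91 µV = 180897.25.
Need 2^N ≥ 180897.25; 2^17 = 131072, 2^18 = 262144.
Minimum N = 18.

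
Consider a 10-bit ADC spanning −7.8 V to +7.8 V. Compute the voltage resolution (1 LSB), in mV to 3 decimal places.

Full-scale span = 15.6 V.
LSB = 15.6 / 2^10 = 15.6 / 1024 = 0.0152344 V = 15.234 mV.

15.234 mV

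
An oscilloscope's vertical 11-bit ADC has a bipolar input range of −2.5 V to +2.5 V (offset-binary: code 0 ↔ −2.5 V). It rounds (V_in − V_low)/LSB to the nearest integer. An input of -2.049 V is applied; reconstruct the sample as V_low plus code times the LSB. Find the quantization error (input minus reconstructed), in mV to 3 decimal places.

-0.660 mV

LSB = 5/2^11 = 2.441 mV.
(V_in − V_low)/LSB = (-2.049 − (−2.5))/0.00244141 = 184.7296 → code 185 (round).
Reconstructed: -2.0483398 V.
Difference: -0.000660156 V → -0.660 mV.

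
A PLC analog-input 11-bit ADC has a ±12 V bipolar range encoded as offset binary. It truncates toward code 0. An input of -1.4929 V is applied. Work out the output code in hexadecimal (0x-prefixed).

LSB = 24 V / 2048 = 11.719 mV.
(-1.4929 − (−12)) / 0.0117188 = 896.606 LSBs.
Floor → code 896.
In hexadecimal (0x-prefixed): 0x380.

code 0x380 (decimal 896)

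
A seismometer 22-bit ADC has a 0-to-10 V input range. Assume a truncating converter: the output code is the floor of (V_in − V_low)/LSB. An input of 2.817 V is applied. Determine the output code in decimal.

code 1181535

Full-scale span = 10 V; LSB = 10/2^22 = 2.38 µV.
(V_in − V_low)/LSB = (2.817 − 0) / 2.38419e-06 = 1181535.437.
⌊·⌋(1181535.437) = 1181535.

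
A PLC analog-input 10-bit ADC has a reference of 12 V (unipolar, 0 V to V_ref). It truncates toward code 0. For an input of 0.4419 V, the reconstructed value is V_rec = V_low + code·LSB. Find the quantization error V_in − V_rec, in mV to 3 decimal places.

8.306 mV

LSB = 12/2^10 = 11.719 mV.
(V_in − V_low)/LSB = (0.4419 − 0)/0.0117188 = 37.7088 → code 37 (floor).
Code 37 maps back to 0 + 37×0.0117188 V = 0.43359375 V.
V_in − V_rec = 0.00830625 V = 8.306 mV.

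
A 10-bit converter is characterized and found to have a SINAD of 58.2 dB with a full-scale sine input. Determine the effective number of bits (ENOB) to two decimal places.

ENOB = (SINAD − 1.76) / 6.02 = (58.2 − 1.76)/6.02 = 9.375.

9.38 bits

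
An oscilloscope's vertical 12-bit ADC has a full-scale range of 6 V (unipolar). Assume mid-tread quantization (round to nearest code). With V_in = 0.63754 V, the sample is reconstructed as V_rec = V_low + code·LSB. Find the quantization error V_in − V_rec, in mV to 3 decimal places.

Step size: 6 V ÷ 2^12 = 1.465 mV.
(0.63754 − 0)/0.00146484 = 435.2273; round gives code 435.
Code 435 maps back to 0 + 435×0.00146484 V = 0.63720703 V.
Difference: 0.000332969 V → 0.333 mV.

0.333 mV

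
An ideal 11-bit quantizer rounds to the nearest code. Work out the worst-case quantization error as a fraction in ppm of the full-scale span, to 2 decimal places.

Rounding → worst-case error = ½ LSB = V_FS/2^12, so 1e+06/4096 = 244.141 ppm of full scale.

244.14 ppm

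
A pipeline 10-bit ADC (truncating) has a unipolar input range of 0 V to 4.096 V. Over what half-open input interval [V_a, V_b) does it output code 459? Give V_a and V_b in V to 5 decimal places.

LSB = 4.096/2^10 = 4.000 mV.
V_a = V_low + 459·LSB = 1.836 V; V_b = V_low + 460·LSB = 1.84 V.

[1.83600 V, 1.84000 V)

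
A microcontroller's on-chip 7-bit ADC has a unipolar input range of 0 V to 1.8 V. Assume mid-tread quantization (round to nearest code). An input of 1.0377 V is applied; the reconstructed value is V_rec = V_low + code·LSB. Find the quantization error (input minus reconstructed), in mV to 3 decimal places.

-2.925 mV

Step size: 1.8 V ÷ 2^7 = 14.062 mV.
Scaled input = 73.7920 LSBs, so code = 74.
Reconstructed: 1.040625 V.
Difference: -0.002925 V → -2.925 mV.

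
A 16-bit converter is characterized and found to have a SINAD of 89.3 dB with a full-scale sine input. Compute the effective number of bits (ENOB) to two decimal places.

14.54 bits

ENOB = (SINAD − 1.76) / 6.02 = (89.3 − 1.76)/6.02 = 14.542.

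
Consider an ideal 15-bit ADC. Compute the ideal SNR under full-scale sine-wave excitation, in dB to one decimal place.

92.1 dB

SNR ≈ 6.02·N + 1.76 dB = 6.02·15 + 1.76 = 92.06 dB.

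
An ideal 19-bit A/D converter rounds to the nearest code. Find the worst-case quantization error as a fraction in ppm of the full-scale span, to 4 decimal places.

0.9537 ppm

Rounding → worst-case error = ½ LSB = V_FS/2^20, so 1e+06/1048576 = 0.953674 ppm of full scale.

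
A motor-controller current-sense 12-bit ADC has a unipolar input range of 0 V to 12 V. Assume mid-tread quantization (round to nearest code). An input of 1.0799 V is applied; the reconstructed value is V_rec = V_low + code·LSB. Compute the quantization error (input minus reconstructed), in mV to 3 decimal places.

-1.155 mV

One LSB is 12 V / 4096 = 2.930 mV.
(V_in − V_low)/LSB = (1.0799 − 0)/0.00292969 = 368.6059 → code 369 (round).
V_rec = 0 + 369·0.00292969 = 1.0810547 V.
Difference: -0.00115469 V → -1.155 mV.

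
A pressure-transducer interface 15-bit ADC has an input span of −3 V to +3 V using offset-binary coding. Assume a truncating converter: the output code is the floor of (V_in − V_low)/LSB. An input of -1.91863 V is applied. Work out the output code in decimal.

With 32768 levels over 6 V, one step is 183.11 µV.
(-1.91863 − (−3)) / 0.000183105 = 5905.722 LSBs.
⌊·⌋(5905.722) = 5905.

code 5905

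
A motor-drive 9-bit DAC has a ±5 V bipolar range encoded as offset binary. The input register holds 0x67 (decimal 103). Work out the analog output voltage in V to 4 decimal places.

-2.9883 V

LSB = 10 V / 2^9 = 19.531 mV.
Code 0x67 = 103 decimal.
V_out = (−5) + 103 × 0.0195312 V = -2.98828 V.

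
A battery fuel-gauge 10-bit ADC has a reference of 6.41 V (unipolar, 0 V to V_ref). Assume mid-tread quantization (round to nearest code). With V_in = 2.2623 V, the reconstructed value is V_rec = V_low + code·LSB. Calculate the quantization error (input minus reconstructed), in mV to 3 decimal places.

2.525 mV

Step size: 6.41 V ÷ 2^10 = 6.260 mV.
(V_in − V_low)/LSB = (2.2623 − 0)/0.00625977 = 361.4033 → code 361 (round).
Reconstructed: 2.2597754 V.
Difference: 0.00252461 V → 2.525 mV.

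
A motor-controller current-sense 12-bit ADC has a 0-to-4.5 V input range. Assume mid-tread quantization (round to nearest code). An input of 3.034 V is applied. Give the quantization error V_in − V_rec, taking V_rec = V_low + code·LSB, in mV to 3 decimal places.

-0.424 mV

Step size: 4.5 V ÷ 2^12 = 1.099 mV.
Scaled input = 2761.6142 LSBs, so code = 2762.
Code 2762 maps back to 0 + 2762×0.00109863 V = 3.0344238 V.
V_in − V_rec = -0.000423828 V = -0.424 mV.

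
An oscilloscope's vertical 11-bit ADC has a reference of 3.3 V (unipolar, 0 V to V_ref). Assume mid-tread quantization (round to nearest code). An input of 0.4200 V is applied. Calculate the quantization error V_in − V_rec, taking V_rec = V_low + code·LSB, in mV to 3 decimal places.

One LSB is 3.3 V / 2048 = 1.611 mV.
(V_in − V_low)/LSB = (0.4200 − 0)/0.00161133 = 260.6545 → code 261 (round).
Code 261 maps back to 0 + 261×0.00161133 V = 0.42055664 V.
Error = 0.4200 − 0.42055664 = -0.000556641 V = -0.557 mV.

-0.557 mV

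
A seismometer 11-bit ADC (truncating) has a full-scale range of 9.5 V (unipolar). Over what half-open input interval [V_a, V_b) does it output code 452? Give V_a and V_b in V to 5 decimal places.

[2.09668 V, 2.10132 V)

LSB = 9.5/2^11 = 4.639 mV.
V_a = V_low + 452·LSB = 2.09668 V; V_b = V_low + 453·LSB = 2.10132 V.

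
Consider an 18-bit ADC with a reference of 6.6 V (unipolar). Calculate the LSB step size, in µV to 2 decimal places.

25.18 µV

Full-scale span = 6.6 V.
LSB = 6.6 / 2^18 = 6.6 / 262144 = 2.5177e-05 V = 25.18 µV.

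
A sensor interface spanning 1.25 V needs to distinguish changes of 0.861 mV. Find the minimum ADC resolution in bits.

Number of steps required ≥ 1.25 V / 0.861 mV = 1451.80.
Need 2^N ≥ 1451.80; 2^10 = 1024, 2^11 = 2048.
Minimum N = 11.

11 bits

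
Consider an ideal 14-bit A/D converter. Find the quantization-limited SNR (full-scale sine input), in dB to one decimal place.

SNR ≈ 6.02·N + 1.76 dB = 6.02·14 + 1.76 = 86.04 dB.

86.0 dB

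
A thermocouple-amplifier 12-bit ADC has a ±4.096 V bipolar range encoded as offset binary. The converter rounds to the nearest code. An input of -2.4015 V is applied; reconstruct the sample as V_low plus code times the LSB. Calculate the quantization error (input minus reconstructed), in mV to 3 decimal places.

LSB = 8.192/2^12 = 2.000 mV.
Scaled input = 847.2500 LSBs, so code = 847.
V_rec = (−4.096) + 847·0.002 = -2.402 V.
Difference: 0.0005 V → 0.500 mV.

0.500 mV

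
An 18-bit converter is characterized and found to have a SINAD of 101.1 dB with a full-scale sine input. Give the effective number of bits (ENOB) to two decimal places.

ENOB = (SINAD − 1.76) / 6.02 = (101.1 − 1.76)/6.02 = 16.502.

16.50 bits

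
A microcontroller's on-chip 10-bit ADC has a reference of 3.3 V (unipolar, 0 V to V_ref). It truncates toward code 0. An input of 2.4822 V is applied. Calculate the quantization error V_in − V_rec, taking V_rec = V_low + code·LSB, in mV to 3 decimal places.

0.755 mV

Step size: 3.3 V ÷ 2^10 = 3.223 mV.
(V_in − V_low)/LSB = (2.4822 − 0)/0.00322266 = 770.2342 → code 770 (floor).
Code 770 maps back to 0 + 770×0.00322266 V = 2.4814453 V.
Error = 2.4822 − 2.4814453 = 0.000754688 V = 0.755 mV.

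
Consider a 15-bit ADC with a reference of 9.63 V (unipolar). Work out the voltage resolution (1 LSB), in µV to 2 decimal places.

Full-scale span = 9.63 V.
LSB = 9.63 / 2^15 = 9.63 / 32768 = 0.000293884 V = 293.88 µV.

293.88 µV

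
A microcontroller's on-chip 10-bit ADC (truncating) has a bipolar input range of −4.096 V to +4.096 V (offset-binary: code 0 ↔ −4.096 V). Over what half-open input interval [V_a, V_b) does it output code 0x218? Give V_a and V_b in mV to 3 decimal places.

LSB = 8.192/2^10 = 8.000 mV.
Code 0x218 = 536 decimal.
V_a = V_low + 536·LSB = 0.192 V; V_b = V_low + 537·LSB = 0.2 V.

[192.000 mV, 200.000 mV)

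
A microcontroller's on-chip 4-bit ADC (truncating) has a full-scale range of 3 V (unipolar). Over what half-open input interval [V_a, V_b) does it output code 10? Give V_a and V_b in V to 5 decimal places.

[1.87500 V, 2.06250 V)

LSB = 3/2^4 = 187.500 mV.
V_a = V_low + 10·LSB = 1.875 V; V_b = V_low + 11·LSB = 2.0625 V.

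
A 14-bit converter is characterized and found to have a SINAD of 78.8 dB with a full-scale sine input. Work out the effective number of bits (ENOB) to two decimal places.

ENOB = (SINAD − 1.76) / 6.02 = (78.8 − 1.76)/6.02 = 12.797.

12.80 bits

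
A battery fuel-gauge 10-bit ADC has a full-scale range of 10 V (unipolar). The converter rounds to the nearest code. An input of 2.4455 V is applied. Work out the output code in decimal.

LSB = 10 V / 1024 = 9.766 mV.
Input sits at 250.419 steps above V_low.
So the output code is 250.

code 250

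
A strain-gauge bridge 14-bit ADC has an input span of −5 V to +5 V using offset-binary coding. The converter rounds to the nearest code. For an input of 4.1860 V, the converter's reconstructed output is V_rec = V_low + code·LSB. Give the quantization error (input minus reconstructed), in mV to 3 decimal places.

0.209 mV

LSB = 10/2^14 = 0.610 mV.
Scaled input = 15050.3424 LSBs, so code = 15050.
Code 15050 maps back to (−5) + 15050×0.000610352 V = 4.185791 V.
Difference: 0.000208984 V → 0.209 mV.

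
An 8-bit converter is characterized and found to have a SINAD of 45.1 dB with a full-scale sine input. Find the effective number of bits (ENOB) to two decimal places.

7.20 bits

ENOB = (SINAD − 1.76) / 6.02 = (45.1 − 1.76)/6.02 = 7.199.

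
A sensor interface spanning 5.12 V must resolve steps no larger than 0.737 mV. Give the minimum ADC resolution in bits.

Number of steps required ≥ 5.12 V / 0.737 mV = 6947.08.
Need 2^N ≥ 6947.08; 2^12 = 4096, 2^13 = 8192.
Minimum N = 13.

13 bits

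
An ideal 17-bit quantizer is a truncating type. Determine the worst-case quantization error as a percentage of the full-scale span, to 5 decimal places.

Truncating → worst-case error = 1 LSB = V_FS/2^17, so 100/131072 = 0.000762939 % of full scale.

0.00076 %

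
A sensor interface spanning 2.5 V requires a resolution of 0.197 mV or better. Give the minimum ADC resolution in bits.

Number of steps required ≥ 2.5 V / 0.197 mV = 12690.36.
Need 2^N ≥ 12690.36; 2^13 = 8192, 2^14 = 16384.
Minimum N = 14.

14 bits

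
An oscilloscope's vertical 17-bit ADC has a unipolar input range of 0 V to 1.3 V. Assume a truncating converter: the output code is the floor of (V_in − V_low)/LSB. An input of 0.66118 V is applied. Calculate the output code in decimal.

With 131072 levels over 1.3 V, one step is 9.92 µV.
(0.66118 − 0) / 9.91821e-06 = 66663.219 LSBs.
So the output code is 66663.

code 66663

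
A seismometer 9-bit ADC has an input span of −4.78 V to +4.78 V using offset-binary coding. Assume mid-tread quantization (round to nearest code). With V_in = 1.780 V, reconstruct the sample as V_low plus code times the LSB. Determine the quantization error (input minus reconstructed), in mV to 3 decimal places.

LSB = 9.56/2^9 = 18.672 mV.
(1.780 − (−4.78))/0.0186719 = 351.3305; round gives code 351.
Code 351 maps back to (−4.78) + 351×0.0186719 V = 1.7738281 V.
Difference: 0.00617188 V → 6.172 mV.

6.172 mV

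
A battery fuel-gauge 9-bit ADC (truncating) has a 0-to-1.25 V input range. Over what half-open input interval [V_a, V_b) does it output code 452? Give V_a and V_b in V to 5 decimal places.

LSB = 1.25/2^9 = 2.441 mV.
V_a = V_low + 452·LSB = 1.10352 V; V_b = V_low + 453·LSB = 1.10596 V.

[1.10352 V, 1.10596 V)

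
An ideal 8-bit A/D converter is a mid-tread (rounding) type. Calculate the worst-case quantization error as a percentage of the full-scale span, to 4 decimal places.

0.1953 %

Rounding → worst-case error = ½ LSB = V_FS/2^9, so 100/512 = 0.195312 % of full scale.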